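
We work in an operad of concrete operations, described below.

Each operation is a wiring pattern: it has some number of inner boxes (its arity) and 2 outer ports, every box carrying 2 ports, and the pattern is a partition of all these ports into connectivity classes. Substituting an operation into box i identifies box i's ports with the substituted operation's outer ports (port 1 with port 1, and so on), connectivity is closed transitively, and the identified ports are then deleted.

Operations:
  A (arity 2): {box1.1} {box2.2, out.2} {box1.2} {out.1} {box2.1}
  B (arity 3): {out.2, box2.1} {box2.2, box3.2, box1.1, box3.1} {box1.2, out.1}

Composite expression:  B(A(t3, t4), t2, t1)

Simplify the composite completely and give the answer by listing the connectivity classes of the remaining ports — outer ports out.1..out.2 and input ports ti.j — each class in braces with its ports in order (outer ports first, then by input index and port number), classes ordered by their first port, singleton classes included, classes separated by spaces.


{out.1, t4.2} {out.2, t2.1} {t1.1, t1.2, t2.2} {t3.1} {t3.2} {t4.1}

Connectivity passes through glued B-boundaries; trace each wire chain.
stage A: inputs (t3, t4), connectivity {out.1} {out.2, t4.2} {t3.1} {t3.2} {t4.1}, out.j its boundary
stage B: inputs (t3, t4, t2, t1), connectivity {out.1, t4.2} {out.2, t2.1} {t1.1, t1.2, t2.2} {t3.1} {t3.2} {t4.1}, out.j its boundary


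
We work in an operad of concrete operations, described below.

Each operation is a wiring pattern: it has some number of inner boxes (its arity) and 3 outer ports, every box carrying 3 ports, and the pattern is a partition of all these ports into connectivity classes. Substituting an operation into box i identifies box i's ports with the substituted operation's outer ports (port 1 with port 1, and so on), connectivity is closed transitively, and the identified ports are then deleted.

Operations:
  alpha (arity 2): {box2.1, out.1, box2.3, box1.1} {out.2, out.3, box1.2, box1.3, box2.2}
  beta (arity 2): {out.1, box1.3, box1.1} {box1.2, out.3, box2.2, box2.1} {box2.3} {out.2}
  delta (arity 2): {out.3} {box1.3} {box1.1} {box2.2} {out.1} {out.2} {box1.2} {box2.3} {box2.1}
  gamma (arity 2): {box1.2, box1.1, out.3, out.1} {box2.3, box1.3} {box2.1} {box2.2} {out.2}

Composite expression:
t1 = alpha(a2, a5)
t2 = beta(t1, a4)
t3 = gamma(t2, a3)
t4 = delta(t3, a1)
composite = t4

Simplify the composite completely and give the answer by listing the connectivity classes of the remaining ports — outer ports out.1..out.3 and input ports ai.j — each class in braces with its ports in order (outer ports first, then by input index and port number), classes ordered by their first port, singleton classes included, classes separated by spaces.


Connectivity passes through glued delta-boundaries; trace each wire chain.
through alpha, on inputs (a2, a5): {out.1, a2.1, a5.1, a5.3} {out.2, out.3, a2.2, a2.3, a5.2} (out.j = stage outer ports)
through beta, on inputs (a2, a5, a4): {out.1, out.3, a2.1, a2.2, a2.3, a4.1, a4.2, a5.1, a5.2, a5.3} {out.2} {a4.3} (out.j = stage outer ports)
through gamma, on inputs (a2, a5, a4, a3): {out.1, out.3, a2.1, a2.2, a2.3, a3.3, a4.1, a4.2, a5.1, a5.2, a5.3} {out.2} {a3.1} {a3.2} {a4.3} (out.j = stage outer ports)
through delta, on inputs (a2, a5, a4, a3, a1): {out.1} {out.2} {out.3} {a1.1} {a1.2} {a1.3} {a2.1, a2.2, a2.3, a3.3, a4.1, a4.2, a5.1, a5.2, a5.3} {a3.1} {a3.2} {a4.3} (out.j = stage outer ports)

{out.1} {out.2} {out.3} {a1.1} {a1.2} {a1.3} {a2.1, a2.2, a2.3, a3.3, a4.1, a4.2, a5.1, a5.2, a5.3} {a3.1} {a3.2} {a4.3}


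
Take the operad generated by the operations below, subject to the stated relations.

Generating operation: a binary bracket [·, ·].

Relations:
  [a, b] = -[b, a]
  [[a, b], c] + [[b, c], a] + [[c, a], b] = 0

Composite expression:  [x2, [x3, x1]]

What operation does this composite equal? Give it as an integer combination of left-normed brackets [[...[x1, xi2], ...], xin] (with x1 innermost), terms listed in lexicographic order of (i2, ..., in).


[[x1, x3], x2]

Skip Jacobi rewriting: expand, keep x1-initial words, read off terms.
Composite bracket: [x2, [x3, x1]]
Each bracket splits as ab - ba, giving 4 signed words (2^2 = 4).
Collect the words opening with x1:
  x1x3x2 appears with sign +1, giving the term +[[x1, x3], x2]


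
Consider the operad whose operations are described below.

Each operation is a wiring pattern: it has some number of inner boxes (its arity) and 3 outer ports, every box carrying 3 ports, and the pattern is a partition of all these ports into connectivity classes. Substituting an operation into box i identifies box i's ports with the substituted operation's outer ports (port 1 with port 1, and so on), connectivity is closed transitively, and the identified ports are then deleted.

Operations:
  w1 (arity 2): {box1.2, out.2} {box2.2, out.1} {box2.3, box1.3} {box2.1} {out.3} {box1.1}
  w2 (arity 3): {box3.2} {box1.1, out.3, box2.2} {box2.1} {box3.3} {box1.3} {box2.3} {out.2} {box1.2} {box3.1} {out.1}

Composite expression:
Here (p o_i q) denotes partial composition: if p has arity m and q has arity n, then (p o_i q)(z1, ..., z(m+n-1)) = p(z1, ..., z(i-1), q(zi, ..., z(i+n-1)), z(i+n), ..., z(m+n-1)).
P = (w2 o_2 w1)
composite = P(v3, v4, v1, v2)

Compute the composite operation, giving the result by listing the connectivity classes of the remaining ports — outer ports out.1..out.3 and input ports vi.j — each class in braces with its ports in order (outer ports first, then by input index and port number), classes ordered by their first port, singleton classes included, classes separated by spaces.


Substituting into w2 glues patterns; closure does the rest.
composing w1 on (v4, v1), with out.j its own outer ports: {out.1, v1.2} {out.2, v4.2} {out.3} {v1.1} {v1.3, v4.3} {v4.1}
composing w2 on (v3, v4, v1, v2), with out.j its own outer ports: {out.1} {out.2} {out.3, v3.1, v4.2} {v1.1} {v1.2} {v1.3, v4.3} {v2.1} {v2.2} {v2.3} {v3.2} {v3.3} {v4.1}

{out.1} {out.2} {out.3, v3.1, v4.2} {v1.1} {v1.2} {v1.3, v4.3} {v2.1} {v2.2} {v2.3} {v3.2} {v3.3} {v4.1}


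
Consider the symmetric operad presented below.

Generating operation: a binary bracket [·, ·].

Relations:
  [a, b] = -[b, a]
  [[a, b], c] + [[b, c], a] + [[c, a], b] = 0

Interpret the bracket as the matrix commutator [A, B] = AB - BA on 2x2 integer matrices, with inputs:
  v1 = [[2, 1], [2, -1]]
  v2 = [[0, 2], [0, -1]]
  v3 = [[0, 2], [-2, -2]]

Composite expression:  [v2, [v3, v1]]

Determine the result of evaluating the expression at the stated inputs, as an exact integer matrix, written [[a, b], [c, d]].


[[-20, -28], [10, 20]]

[v3, v1] = [[6, -4], [-10, -6]]
[v2, [v3, v1]] = [[-20, -28], [10, 20]]


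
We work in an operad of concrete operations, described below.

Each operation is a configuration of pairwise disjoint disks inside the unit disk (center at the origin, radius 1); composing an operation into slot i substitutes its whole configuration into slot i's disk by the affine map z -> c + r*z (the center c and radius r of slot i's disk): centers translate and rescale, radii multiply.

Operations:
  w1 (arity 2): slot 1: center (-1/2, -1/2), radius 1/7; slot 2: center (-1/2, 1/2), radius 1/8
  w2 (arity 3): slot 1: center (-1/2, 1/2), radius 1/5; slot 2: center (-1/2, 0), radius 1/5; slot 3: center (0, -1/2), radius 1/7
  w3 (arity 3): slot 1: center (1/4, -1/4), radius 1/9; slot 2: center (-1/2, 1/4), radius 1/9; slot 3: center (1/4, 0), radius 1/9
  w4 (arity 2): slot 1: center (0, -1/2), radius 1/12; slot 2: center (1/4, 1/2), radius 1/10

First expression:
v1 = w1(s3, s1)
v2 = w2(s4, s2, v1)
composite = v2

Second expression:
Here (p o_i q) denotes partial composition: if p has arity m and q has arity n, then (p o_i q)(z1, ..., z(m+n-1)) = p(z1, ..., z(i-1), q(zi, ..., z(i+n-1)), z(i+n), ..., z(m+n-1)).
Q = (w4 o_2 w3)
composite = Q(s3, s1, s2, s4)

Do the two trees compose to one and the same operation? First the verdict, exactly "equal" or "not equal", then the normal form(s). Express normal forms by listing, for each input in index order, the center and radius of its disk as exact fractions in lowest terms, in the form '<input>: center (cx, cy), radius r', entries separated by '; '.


not equal; first: s1: center (-1/14, -3/7), radius 1/56; s2: center (-1/2, 0), radius 1/5; s3: center (-1/14, -4/7), radius 1/49; s4: center (-1/2, 1/2), radius 1/5; second: s1: center (11/40, 19/40), radius 1/90; s2: center (1/5, 21/40), radius 1/90; s3: center (0, -1/2), radius 1/12; s4: center (11/40, 1/2), radius 1/90

The first composite normalizes to s1: center (-1/14, -3/7), radius 1/56; s2: center (-1/2, 0), radius 1/5; s3: center (-1/14, -4/7), radius 1/49; s4: center (-1/2, 1/2), radius 1/5
The second composite normalizes to s1: center (11/40, 19/40), radius 1/90; s2: center (1/5, 21/40), radius 1/90; s3: center (0, -1/2), radius 1/12; s4: center (11/40, 1/2), radius 1/90
The normal forms differ: not equal.


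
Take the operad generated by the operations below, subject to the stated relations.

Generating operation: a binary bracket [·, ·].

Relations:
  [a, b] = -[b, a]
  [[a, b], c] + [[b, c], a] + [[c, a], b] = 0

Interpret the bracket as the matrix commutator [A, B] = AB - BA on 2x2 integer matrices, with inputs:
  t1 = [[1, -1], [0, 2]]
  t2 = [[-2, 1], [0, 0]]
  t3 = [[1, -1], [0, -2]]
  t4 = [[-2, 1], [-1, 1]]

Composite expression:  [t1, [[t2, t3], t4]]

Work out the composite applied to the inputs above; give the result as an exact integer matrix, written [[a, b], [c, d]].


[t2, t3] = [[0, -1], [0, 0]]
[[t2, t3], t4] = [[1, -3], [0, -1]]
[t1, [[t2, t3], t4]] = [[0, 5], [0, 0]]

[[0, 5], [0, 0]]


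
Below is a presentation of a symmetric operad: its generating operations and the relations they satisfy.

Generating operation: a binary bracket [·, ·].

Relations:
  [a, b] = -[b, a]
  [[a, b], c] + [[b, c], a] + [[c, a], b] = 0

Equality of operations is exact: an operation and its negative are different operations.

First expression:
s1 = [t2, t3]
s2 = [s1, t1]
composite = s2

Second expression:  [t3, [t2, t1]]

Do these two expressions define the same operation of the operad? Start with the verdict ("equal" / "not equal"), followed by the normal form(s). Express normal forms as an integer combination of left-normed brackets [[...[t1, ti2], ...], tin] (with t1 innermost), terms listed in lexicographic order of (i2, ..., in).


In normal form, the first expression is -[[t1, t2], t3] + [[t1, t3], t2]
In normal form, the second expression is [[t1, t2], t3]
The normal forms differ: not equal.

not equal; first: -[[t1, t2], t3] + [[t1, t3], t2]; second: [[t1, t2], t3]


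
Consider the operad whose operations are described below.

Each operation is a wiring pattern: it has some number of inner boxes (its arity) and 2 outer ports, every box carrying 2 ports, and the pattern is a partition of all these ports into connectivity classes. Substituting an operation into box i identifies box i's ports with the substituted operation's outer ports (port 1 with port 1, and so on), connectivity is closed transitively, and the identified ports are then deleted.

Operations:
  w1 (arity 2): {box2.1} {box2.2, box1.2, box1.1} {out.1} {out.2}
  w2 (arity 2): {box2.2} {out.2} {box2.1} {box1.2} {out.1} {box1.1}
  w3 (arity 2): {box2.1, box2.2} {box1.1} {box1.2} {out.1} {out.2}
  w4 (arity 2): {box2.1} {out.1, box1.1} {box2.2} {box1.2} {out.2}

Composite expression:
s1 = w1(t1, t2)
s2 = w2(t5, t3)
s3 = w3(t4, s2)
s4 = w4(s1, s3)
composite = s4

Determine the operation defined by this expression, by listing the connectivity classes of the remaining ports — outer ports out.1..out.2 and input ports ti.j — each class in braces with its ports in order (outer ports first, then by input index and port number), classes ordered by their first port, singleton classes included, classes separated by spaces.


{out.1} {out.2} {t1.1, t1.2, t2.2} {t2.1} {t3.1} {t3.2} {t4.1} {t4.2} {t5.1} {t5.2}

Two ports join when wires chain via w4-identified ports.
the subtree at w1 composes to {out.1} {out.2} {t1.1, t1.2, t2.2} {t2.1} on (t1, t2); out.j = own outer ports
the subtree at w2 composes to {out.1} {out.2} {t3.1} {t3.2} {t5.1} {t5.2} on (t5, t3); out.j = own outer ports
the subtree at w3 composes to {out.1} {out.2} {t3.1} {t3.2} {t4.1} {t4.2} {t5.1} {t5.2} on (t4, t5, t3); out.j = own outer ports
the subtree at w4 composes to {out.1} {out.2} {t1.1, t1.2, t2.2} {t2.1} {t3.1} {t3.2} {t4.1} {t4.2} {t5.1} {t5.2} on (t1, t2, t4, t5, t3); out.j = own outer ports


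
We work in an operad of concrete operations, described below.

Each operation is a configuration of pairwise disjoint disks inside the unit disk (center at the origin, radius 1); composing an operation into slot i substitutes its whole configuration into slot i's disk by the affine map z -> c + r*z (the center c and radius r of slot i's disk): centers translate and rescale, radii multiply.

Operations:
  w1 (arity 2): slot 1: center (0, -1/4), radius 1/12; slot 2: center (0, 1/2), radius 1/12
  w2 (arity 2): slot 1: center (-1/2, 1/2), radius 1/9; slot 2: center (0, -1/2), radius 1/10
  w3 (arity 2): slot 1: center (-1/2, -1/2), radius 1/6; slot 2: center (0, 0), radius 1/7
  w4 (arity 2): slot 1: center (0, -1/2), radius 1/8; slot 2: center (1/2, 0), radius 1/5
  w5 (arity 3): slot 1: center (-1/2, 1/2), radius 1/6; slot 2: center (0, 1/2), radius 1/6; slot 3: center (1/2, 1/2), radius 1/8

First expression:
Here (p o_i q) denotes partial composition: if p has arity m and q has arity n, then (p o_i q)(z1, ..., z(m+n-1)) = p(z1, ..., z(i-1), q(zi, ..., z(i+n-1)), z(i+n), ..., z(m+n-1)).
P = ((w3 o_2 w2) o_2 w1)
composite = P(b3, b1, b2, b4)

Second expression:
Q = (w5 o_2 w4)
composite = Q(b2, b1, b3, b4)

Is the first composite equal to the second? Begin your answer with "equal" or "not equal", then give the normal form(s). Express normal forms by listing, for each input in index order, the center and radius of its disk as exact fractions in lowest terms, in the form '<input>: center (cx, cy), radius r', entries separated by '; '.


The first expression reduces to b1: center (-1/14, 17/252), radius 1/756; b2: center (-1/14, 5/63), radius 1/756; b3: center (-1/2, -1/2), radius 1/6; b4: center (0, -1/14), radius 1/70
The second expression reduces to b1: center (0, 5/12), radius 1/48; b2: center (-1/2, 1/2), radius 1/6; b3: center (1/12, 1/2), radius 1/30; b4: center (1/2, 1/2), radius 1/8
They disagree, so not equal.

not equal: they reduce to b1: center (-1/14, 17/252), radius 1/756; b2: center (-1/14, 5/63), radius 1/756; b3: center (-1/2, -1/2), radius 1/6; b4: center (0, -1/14), radius 1/70 and b1: center (0, 5/12), radius 1/48; b2: center (-1/2, 1/2), radius 1/6; b3: center (1/12, 1/2), radius 1/30; b4: center (1/2, 1/2), radius 1/8


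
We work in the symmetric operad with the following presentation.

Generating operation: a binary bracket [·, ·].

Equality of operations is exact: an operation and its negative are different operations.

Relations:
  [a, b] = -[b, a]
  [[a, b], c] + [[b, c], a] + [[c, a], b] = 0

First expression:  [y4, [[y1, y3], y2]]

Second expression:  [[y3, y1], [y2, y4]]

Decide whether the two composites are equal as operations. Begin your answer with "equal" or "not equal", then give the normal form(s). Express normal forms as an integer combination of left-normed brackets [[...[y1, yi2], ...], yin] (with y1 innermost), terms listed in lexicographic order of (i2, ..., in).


Normal form of the first expression: -[[[y1, y3], y2], y4]
Normal form of the second expression: -[[[y1, y3], y2], y4] + [[[y1, y3], y4], y2]
Distinct normal forms: not equal.

not equal; first: -[[[y1, y3], y2], y4]; second: -[[[y1, y3], y2], y4] + [[[y1, y3], y4], y2]


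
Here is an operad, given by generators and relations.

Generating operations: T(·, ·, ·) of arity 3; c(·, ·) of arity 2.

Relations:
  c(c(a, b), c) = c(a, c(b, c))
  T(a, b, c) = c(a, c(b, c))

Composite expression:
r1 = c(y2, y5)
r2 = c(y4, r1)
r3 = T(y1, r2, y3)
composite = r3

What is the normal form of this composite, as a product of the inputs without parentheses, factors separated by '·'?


Every regrouping of T is equal, so read the y-inputs in written order.
c(y2, y5) flattens to y2 · y5
c(y4, c(y2, y5)) flattens to y4 · y2 · y5
T(y1, c(y4, c(y2, y5)), y3) flattens to y1 · y4 · y2 · y5 · y3

y1 · y4 · y2 · y5 · y3


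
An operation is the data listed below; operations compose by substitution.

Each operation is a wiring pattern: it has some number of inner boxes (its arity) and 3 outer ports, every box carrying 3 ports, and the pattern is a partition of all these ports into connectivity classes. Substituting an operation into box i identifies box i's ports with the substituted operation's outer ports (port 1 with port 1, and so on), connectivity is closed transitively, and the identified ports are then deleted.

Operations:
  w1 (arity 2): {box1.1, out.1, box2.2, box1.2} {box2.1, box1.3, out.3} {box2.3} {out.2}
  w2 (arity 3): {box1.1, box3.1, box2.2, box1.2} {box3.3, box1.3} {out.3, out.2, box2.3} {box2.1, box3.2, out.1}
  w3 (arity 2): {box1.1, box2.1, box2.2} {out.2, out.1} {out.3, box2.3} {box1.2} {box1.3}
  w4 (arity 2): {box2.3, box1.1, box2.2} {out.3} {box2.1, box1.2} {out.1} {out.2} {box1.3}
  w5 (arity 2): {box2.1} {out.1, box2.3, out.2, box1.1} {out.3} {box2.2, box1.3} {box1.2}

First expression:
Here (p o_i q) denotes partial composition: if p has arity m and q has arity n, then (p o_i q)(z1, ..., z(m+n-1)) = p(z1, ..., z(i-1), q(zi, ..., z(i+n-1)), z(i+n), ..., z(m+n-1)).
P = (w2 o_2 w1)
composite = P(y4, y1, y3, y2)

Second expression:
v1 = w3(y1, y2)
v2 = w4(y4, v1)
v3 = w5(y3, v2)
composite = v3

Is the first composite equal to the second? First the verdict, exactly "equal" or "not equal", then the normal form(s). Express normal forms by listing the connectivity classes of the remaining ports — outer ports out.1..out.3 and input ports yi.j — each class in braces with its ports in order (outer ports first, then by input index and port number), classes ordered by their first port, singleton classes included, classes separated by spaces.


not equal — first {out.1, y1.1, y1.2, y2.2, y3.2} {out.2, out.3, y1.3, y3.1} {y2.1, y4.1, y4.2} {y2.3, y4.3} {y3.3}, second {out.1, out.2, y3.1} {out.3} {y1.1, y2.1, y2.2} {y1.2} {y1.3} {y2.3, y4.1, y4.2} {y3.2} {y3.3} {y4.3}

In normal form, the first expression is {out.1, y1.1, y1.2, y2.2, y3.2} {out.2, out.3, y1.3, y3.1} {y2.1, y4.1, y4.2} {y2.3, y4.3} {y3.3}
In normal form, the second expression is {out.1, out.2, y3.1} {out.3} {y1.1, y2.1, y2.2} {y1.2} {y1.3} {y2.3, y4.1, y4.2} {y3.2} {y3.3} {y4.3}
Different reductions; not equal.


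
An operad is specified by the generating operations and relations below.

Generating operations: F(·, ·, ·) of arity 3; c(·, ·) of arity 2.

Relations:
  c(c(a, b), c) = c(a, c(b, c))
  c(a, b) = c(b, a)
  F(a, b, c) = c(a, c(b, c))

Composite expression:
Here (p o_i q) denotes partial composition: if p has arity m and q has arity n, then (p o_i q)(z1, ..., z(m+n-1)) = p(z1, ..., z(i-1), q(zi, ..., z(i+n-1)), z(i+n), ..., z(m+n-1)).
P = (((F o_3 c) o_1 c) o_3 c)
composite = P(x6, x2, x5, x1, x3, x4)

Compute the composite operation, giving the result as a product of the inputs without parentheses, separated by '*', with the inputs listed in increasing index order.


x1 * x2 * x3 * x4 * x5 * x6

Any arrangement under F is one operation, so sort the x-inputs.
c(x6, x2) linearizes to x6 * x2
c(x5, x1) linearizes to x5 * x1
c(x3, x4) linearizes to x3 * x4
F(c(x6, x2), c(x5, x1), c(x3, x4)) linearizes to x6 * x2 * x5 * x1 * x3 * x4
reordering the factors by index: x1 * x2 * x3 * x4 * x5 * x6


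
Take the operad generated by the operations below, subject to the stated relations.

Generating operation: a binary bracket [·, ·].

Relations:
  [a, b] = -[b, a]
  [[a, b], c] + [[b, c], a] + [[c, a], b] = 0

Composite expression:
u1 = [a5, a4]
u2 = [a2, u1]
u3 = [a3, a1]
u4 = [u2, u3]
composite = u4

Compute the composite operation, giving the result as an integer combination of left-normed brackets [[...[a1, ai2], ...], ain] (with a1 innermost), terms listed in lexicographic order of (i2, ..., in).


-[[[[a1, a3], a2], a4], a5] + [[[[a1, a3], a2], a5], a4] + [[[[a1, a3], a4], a5], a2] - [[[[a1, a3], a5], a4], a2]

Left-normed coefficients sit on the a1-initial expansion words.
Composite bracket: [[a2, [a5, a4]], [a3, a1]]
The bracket unfolds into 16 signed words via [a, b] = ab - ba (2^4 = 16).
Coefficients come from the a1-initial words:
  a1a3a2a4a5 (sign -1) contributes -[[[[a1, a3], a2], a4], a5]
  a1a3a2a5a4 (sign +1) contributes +[[[[a1, a3], a2], a5], a4]
  a1a3a4a5a2 (sign +1) contributes +[[[[a1, a3], a4], a5], a2]
  a1a3a5a4a2 (sign -1) contributes -[[[[a1, a3], a5], a4], a2]


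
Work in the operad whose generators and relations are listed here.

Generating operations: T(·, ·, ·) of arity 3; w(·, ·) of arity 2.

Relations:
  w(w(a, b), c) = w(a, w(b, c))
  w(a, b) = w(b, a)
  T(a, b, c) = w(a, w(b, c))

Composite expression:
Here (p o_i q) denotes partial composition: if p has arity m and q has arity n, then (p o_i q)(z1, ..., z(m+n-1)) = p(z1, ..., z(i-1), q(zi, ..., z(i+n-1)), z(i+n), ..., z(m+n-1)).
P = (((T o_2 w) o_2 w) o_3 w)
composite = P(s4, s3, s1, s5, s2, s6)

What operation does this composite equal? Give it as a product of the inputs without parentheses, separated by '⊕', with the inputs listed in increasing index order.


s1 ⊕ s2 ⊕ s3 ⊕ s4 ⊕ s5 ⊕ s6


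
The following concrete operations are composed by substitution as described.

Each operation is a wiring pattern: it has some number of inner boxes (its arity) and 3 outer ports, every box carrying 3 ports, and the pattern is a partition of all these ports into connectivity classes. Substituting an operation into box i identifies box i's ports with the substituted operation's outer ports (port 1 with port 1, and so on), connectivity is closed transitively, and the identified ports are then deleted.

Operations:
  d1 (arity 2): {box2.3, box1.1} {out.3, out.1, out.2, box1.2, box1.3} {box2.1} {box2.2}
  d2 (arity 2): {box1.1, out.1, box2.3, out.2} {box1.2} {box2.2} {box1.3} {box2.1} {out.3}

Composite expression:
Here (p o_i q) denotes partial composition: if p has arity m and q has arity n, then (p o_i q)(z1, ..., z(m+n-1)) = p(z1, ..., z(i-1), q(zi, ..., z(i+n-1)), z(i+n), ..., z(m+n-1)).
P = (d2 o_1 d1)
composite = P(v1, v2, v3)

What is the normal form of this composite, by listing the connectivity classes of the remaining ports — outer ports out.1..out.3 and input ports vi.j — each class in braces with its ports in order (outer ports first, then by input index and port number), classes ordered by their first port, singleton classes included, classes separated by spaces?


{out.1, out.2, v1.2, v1.3, v3.3} {out.3} {v1.1, v2.3} {v2.1} {v2.2} {v3.1} {v3.2}

Treat the ports identified at d2 as solder joints: merge, then drop.
stage d1: inputs (v1, v2), connectivity {out.1, out.2, out.3, v1.2, v1.3} {v1.1, v2.3} {v2.1} {v2.2}, out.j its boundary
stage d2: inputs (v1, v2, v3), connectivity {out.1, out.2, v1.2, v1.3, v3.3} {out.3} {v1.1, v2.3} {v2.1} {v2.2} {v3.1} {v3.2}, out.j its boundary


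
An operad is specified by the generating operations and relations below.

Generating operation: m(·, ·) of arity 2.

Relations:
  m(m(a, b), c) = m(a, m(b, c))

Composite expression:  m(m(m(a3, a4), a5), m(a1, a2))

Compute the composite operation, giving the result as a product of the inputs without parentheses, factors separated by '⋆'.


a3 ⋆ a4 ⋆ a5 ⋆ a1 ⋆ a2

Every regrouping of m is equal, so read the a-inputs in written order.
m(a3, a4) spells out as a3 ⋆ a4
m(m(a3, a4), a5) spells out as a3 ⋆ a4 ⋆ a5
m(a1, a2) spells out as a1 ⋆ a2
m(m(m(a3, a4), a5), m(a1, a2)) spells out as a3 ⋆ a4 ⋆ a5 ⋆ a1 ⋆ a2


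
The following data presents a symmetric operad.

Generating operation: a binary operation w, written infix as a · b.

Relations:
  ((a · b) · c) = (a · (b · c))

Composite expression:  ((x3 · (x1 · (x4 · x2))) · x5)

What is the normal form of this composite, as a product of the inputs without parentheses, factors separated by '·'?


x3 · x1 · x4 · x2 · x5

Associativity of w dissolves the nesting; only the x-input order survives.
(x4 · x2) spells out as x4 · x2
(x1 · (x4 · x2)) spells out as x1 · x4 · x2
(x3 · (x1 · (x4 · x2))) spells out as x3 · x1 · x4 · x2
((x3 · (x1 · (x4 · x2))) · x5) spells out as x3 · x1 · x4 · x2 · x5


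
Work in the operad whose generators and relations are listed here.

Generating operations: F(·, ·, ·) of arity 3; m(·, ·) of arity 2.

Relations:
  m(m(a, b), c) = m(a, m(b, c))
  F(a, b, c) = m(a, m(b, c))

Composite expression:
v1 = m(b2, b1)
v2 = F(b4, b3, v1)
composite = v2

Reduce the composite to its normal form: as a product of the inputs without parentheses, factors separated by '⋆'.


b4 ⋆ b3 ⋆ b2 ⋆ b1

Associativity of F dissolves the nesting; only the b-input order survives.
m(b2, b1) flattens to b2 ⋆ b1
F(b4, b3, m(b2, b1)) flattens to b4 ⋆ b3 ⋆ b2 ⋆ b1


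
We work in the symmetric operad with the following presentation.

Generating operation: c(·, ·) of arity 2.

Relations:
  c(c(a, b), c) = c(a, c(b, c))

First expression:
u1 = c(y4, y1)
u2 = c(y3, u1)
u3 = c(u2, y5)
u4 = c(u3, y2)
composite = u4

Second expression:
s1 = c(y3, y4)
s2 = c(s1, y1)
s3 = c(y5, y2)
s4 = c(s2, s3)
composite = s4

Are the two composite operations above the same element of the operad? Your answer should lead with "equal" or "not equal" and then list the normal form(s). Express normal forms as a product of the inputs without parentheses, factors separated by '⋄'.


Reducing the first expression gives y3 ⋄ y4 ⋄ y1 ⋄ y5 ⋄ y2
Reducing the second expression gives y3 ⋄ y4 ⋄ y1 ⋄ y5 ⋄ y2
The normal forms match — equal.

equal — both sides give y3 ⋄ y4 ⋄ y1 ⋄ y5 ⋄ y2


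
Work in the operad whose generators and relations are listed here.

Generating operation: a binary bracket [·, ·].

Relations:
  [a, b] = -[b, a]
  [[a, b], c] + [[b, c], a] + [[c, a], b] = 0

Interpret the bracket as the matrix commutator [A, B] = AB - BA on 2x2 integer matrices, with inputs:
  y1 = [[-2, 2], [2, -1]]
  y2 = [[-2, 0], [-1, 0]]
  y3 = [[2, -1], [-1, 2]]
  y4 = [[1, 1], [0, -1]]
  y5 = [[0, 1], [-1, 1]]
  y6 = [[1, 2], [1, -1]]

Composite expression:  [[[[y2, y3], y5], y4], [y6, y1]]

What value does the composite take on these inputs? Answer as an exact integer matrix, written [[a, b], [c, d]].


[[0, 0], [0, 0]]

[y2, y3] = [[-1, 2], [-2, 1]]
[[y2, y3], y5] = [[0, 0], [0, 0]]
[[[y2, y3], y5], y4] = [[0, 0], [0, 0]]
[y6, y1] = [[2, 6], [-5, -2]]
[[[[y2, y3], y5], y4], [y6, y1]] = [[0, 0], [0, 0]]


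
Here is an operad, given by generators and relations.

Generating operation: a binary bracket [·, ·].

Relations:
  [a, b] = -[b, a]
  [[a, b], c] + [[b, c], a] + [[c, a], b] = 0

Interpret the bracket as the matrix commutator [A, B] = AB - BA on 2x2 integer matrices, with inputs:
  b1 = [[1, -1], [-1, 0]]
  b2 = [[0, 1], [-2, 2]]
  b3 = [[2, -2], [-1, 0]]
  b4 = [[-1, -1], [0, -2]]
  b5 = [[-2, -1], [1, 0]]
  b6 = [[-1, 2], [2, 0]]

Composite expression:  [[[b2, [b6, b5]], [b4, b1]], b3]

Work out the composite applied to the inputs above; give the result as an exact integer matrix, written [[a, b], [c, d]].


[[-152, 0], [-152, 152]]

[b6, b5] = [[4, 5], [-3, -4]]
[b2, [b6, b5]] = [[7, -18], [-22, -7]]
[b4, b1] = [[1, 0], [1, -1]]
[[b2, [b6, b5]], [b4, b1]] = [[-18, 36], [-58, 18]]
[[[b2, [b6, b5]], [b4, b1]], b3] = [[-152, 0], [-152, 152]]


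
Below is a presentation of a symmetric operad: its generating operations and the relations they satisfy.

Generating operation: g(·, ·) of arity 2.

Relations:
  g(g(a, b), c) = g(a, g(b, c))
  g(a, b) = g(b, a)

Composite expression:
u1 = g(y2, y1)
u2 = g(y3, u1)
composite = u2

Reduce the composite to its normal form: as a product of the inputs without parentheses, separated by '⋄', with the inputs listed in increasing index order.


y1 ⋄ y2 ⋄ y3

Any arrangement under g is one operation, so sort the y-inputs.
g(y2, y1) collapses to y2 ⋄ y1
g(y3, g(y2, y1)) collapses to y3 ⋄ y2 ⋄ y1
reordering the factors by index: y1 ⋄ y2 ⋄ y3


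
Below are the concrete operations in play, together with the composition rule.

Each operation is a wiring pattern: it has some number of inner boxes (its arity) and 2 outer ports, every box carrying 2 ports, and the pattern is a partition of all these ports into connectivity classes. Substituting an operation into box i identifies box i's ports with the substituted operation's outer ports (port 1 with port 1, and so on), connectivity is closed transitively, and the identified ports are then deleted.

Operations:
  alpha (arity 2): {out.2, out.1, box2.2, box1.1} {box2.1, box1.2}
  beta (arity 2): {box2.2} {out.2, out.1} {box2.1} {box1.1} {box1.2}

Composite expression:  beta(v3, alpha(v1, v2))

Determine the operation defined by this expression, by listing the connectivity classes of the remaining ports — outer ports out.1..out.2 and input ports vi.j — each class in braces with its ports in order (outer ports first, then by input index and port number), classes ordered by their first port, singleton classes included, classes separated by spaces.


{out.1, out.2} {v1.1, v2.2} {v1.2, v2.1} {v3.1} {v3.2}

Treat the ports identified at beta as solder joints: merge, then drop.
the subtree at alpha composes to {out.1, out.2, v1.1, v2.2} {v1.2, v2.1} on (v1, v2); out.j = own outer ports
the subtree at beta composes to {out.1, out.2} {v1.1, v2.2} {v1.2, v2.1} {v3.1} {v3.2} on (v3, v1, v2); out.j = own outer ports


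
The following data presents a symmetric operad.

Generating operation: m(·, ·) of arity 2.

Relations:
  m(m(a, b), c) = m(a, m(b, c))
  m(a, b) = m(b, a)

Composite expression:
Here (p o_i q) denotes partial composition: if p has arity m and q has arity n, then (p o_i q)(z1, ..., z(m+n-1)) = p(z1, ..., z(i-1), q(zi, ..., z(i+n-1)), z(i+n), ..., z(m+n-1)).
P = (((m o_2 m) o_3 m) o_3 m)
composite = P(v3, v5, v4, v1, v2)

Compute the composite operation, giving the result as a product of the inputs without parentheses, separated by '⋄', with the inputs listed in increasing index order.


v1 ⋄ v2 ⋄ v3 ⋄ v4 ⋄ v5

Any arrangement under m is one operation, so sort the v-inputs.
m(v4, v1) flattens to v4 ⋄ v1
m(m(v4, v1), v2) flattens to v4 ⋄ v1 ⋄ v2
m(v5, m(m(v4, v1), v2)) flattens to v5 ⋄ v4 ⋄ v1 ⋄ v2
m(v3, m(v5, m(m(v4, v1), v2))) flattens to v3 ⋄ v5 ⋄ v4 ⋄ v1 ⋄ v2
commutativity sorts the factors: v1 ⋄ v2 ⋄ v3 ⋄ v4 ⋄ v5


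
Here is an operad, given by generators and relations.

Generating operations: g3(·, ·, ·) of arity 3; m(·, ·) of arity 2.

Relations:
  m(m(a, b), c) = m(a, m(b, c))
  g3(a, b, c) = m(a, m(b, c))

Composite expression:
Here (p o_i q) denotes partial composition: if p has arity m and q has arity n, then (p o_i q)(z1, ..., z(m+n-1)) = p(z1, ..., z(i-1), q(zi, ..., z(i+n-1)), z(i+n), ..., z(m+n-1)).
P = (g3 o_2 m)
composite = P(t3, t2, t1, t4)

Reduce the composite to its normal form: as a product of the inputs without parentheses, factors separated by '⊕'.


t3 ⊕ t2 ⊕ t1 ⊕ t4

Under associativity of g3, the answer is the t's in reading order.
m(t2, t1) unparenthesizes to t2 ⊕ t1
g3(t3, m(t2, t1), t4) unparenthesizes to t3 ⊕ t2 ⊕ t1 ⊕ t4


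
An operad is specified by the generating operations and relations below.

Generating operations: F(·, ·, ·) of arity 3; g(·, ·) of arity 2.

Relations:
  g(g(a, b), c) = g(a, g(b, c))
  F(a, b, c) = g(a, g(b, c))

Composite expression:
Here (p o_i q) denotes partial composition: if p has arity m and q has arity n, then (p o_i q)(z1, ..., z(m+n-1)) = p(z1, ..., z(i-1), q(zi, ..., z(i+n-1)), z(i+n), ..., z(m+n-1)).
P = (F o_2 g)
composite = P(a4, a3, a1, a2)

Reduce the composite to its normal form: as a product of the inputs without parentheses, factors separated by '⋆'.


a4 ⋆ a3 ⋆ a1 ⋆ a2

Key point: F is associative — brackets drop, the a-order remains.
g(a3, a1) linearizes to a3 ⋆ a1
F(a4, g(a3, a1), a2) linearizes to a4 ⋆ a3 ⋆ a1 ⋆ a2


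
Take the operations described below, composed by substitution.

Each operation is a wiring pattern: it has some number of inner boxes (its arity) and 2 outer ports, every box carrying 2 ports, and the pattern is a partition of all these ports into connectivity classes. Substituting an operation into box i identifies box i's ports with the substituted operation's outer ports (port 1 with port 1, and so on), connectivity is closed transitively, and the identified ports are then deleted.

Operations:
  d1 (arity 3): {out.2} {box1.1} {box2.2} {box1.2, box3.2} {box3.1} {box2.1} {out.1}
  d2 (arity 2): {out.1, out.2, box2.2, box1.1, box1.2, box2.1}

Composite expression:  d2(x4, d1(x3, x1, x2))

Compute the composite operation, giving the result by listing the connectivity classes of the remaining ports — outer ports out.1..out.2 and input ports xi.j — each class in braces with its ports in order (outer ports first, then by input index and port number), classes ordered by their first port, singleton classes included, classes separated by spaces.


{out.1, out.2, x4.1, x4.2} {x1.1} {x1.2} {x2.1} {x2.2, x3.2} {x3.1}


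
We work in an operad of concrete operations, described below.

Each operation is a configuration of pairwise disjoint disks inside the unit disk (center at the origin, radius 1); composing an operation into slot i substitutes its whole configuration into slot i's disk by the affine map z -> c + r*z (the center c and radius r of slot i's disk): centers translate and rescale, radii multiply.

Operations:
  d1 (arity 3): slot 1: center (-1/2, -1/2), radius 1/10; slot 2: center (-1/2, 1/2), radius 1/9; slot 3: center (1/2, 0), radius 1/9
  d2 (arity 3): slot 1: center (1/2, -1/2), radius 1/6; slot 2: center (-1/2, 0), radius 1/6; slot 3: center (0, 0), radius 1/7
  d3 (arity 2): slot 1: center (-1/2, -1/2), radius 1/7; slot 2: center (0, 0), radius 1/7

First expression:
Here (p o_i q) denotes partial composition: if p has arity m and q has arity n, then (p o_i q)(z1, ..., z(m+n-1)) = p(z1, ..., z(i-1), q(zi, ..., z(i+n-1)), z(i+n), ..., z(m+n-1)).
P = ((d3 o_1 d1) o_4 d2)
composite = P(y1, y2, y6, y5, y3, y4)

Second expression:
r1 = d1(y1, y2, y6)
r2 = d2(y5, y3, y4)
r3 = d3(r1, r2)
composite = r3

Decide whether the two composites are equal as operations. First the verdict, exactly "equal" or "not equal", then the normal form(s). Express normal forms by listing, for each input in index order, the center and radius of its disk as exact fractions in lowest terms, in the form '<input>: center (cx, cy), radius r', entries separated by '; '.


equal — both sides give y1: center (-4/7, -4/7), radius 1/70; y2: center (-4/7, -3/7), radius 1/63; y3: center (-1/14, 0), radius 1/42; y4: center (0, 0), radius 1/49; y5: center (1/14, -1/14), radius 1/42; y6: center (-3/7, -1/2), radius 1/63

The first composite normalizes to y1: center (-4/7, -4/7), radius 1/70; y2: center (-4/7, -3/7), radius 1/63; y3: center (-1/14, 0), radius 1/42; y4: center (0, 0), radius 1/49; y5: center (1/14, -1/14), radius 1/42; y6: center (-3/7, -1/2), radius 1/63
The second composite normalizes to y1: center (-4/7, -4/7), radius 1/70; y2: center (-4/7, -3/7), radius 1/63; y3: center (-1/14, 0), radius 1/42; y4: center (0, 0), radius 1/49; y5: center (1/14, -1/14), radius 1/42; y6: center (-3/7, -1/2), radius 1/63
Both agree, so they are equal.


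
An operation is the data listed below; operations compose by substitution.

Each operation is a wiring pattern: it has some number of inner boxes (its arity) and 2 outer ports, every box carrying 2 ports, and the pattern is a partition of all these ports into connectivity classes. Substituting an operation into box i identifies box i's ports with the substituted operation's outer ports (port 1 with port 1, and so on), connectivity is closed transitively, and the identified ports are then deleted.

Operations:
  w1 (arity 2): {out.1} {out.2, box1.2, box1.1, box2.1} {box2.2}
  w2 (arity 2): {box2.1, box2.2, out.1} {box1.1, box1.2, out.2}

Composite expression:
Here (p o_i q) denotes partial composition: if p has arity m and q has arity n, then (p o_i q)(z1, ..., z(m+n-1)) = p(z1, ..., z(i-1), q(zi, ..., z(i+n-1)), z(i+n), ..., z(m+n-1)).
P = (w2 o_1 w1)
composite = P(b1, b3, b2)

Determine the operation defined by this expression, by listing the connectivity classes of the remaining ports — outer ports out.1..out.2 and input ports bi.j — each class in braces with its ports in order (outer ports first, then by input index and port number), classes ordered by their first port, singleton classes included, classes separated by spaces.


Substituting into w2 glues patterns; closure does the rest.
after w1, the pattern on (b1, b3) reads {out.1} {out.2, b1.1, b1.2, b3.1} {b3.2} (out.j = its outer ports)
after w2, the pattern on (b1, b3, b2) reads {out.1, b2.1, b2.2} {out.2, b1.1, b1.2, b3.1} {b3.2} (out.j = its outer ports)

{out.1, b2.1, b2.2} {out.2, b1.1, b1.2, b3.1} {b3.2}


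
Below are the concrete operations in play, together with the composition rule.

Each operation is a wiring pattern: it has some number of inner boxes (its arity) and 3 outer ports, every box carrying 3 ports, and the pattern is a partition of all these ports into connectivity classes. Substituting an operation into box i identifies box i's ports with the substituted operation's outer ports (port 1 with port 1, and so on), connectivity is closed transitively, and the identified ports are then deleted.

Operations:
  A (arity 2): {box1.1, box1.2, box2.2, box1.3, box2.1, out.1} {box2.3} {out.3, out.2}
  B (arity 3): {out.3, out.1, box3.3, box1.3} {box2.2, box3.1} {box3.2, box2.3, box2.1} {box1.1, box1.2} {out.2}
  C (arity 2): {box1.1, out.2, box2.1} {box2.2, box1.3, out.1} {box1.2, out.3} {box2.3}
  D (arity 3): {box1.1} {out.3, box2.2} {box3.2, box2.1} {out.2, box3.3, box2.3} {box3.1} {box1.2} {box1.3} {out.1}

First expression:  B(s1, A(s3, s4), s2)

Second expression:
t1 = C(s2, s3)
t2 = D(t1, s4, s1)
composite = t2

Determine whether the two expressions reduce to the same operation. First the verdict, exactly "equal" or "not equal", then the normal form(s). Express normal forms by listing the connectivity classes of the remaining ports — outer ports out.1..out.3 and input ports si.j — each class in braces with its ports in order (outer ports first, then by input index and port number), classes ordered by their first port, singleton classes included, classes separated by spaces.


not equal — first {out.1, out.3, s1.3, s2.3} {out.2} {s1.1, s1.2} {s2.1, s2.2, s3.1, s3.2, s3.3, s4.1, s4.2} {s4.3}, second {out.1} {out.2, s1.3, s4.3} {out.3, s4.2} {s1.1} {s1.2, s4.1} {s2.1, s3.1} {s2.2} {s2.3, s3.2} {s3.3}

Normal form of the first expression: {out.1, out.3, s1.3, s2.3} {out.2} {s1.1, s1.2} {s2.1, s2.2, s3.1, s3.2, s3.3, s4.1, s4.2} {s4.3}
Normal form of the second expression: {out.1} {out.2, s1.3, s4.3} {out.3, s4.2} {s1.1} {s1.2, s4.1} {s2.1, s3.1} {s2.2} {s2.3, s3.2} {s3.3}
The forms do not match — not equal.


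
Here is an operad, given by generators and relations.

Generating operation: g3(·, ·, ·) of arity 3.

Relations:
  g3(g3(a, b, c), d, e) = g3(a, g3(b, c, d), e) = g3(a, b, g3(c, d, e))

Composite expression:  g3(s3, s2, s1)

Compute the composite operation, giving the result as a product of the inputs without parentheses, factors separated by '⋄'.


s3 ⋄ s2 ⋄ s1

Under associativity of g3, the answer is the s's in reading order.
g3(s3, s2, s1) spells out as s3 ⋄ s2 ⋄ s1


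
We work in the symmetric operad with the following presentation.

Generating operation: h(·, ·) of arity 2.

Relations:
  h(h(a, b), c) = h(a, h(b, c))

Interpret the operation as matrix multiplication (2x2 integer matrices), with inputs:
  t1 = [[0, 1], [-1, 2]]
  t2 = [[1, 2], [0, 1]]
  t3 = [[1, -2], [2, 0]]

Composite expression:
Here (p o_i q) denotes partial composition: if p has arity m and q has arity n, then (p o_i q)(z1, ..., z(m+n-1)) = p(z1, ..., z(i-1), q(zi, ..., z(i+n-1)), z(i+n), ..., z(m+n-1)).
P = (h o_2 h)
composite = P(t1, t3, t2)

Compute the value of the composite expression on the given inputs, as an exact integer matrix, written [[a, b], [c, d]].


[[2, 4], [3, 8]]
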